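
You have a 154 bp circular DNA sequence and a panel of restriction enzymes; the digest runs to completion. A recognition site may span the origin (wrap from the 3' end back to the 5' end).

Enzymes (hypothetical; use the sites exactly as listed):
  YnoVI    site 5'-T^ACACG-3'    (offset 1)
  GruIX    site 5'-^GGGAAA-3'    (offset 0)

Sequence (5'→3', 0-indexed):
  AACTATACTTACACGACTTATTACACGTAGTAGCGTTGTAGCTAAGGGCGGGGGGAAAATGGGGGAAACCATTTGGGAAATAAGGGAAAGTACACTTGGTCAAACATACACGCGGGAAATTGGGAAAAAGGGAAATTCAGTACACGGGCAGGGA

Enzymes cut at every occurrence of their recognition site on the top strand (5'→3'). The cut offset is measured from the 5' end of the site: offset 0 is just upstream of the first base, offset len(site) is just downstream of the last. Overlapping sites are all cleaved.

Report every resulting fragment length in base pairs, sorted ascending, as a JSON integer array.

Per-enzyme occurrences:
  YnoVI (TACACG, off=1): starts [9, 21, 106, 140] → cuts [10, 22, 107, 141]
  GruIX (GGGAAA, off=0): starts [52, 62, 74, 83, 113, 121, 129, 150] → cuts [52, 62, 74, 83, 113, 121, 129, 150]

Pooled cuts: [10, 22, 52, 62, 74, 83, 107, 113, 121, 129, 141, 150]

Fragments:
  10→22: 12 bp
  22→52: 30 bp
  52→62: 10 bp
  62→74: 12 bp
  74→83: 9 bp
  83→107: 24 bp
  107→113: 6 bp
  113→121: 8 bp
  121→129: 8 bp
  129→141: 12 bp
  141→150: 9 bp
  150→10 (wrap): 154-150+10 = 14 bp

[6,8,8,9,9,10,12,12,12,14,24,30]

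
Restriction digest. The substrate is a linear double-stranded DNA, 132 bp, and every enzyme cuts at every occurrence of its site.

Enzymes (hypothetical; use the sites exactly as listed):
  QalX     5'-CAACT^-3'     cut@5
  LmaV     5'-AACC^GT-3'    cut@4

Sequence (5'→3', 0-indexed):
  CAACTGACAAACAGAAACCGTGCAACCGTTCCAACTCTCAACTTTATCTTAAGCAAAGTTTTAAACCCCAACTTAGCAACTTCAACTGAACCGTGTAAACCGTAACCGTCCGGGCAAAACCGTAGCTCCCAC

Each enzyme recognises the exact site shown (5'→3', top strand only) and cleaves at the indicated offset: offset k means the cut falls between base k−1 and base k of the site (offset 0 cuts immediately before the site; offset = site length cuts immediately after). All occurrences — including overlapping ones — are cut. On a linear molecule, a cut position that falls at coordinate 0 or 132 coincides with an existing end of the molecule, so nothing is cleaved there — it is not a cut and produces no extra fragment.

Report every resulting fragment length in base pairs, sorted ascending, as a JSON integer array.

Scan for sites:
  QalX CAACT/5: at [0, 31, 38, 68, 76, 82] ⇒ [5, 36, 43, 73, 81, 87]
  LmaV AACCGT/4: at [15, 23, 88, 97, 103, 117] ⇒ [19, 27, 92, 101, 107, 121]

Pooled cuts: [5, 19, 27, 36, 43, 73, 81, 87, 92, 101, 107, 121]

Fragment lengths:
  [0,5): 5 bp
  [5,19): 14 bp
  [19,27): 8 bp
  [27,36): 9 bp
  [36,43): 7 bp
  [43,73): 30 bp
  [73,81): 8 bp
  [81,87): 6 bp
  [87,92): 5 bp
  [92,101): 9 bp
  [101,107): 6 bp
  [107,121): 14 bp
  [121,132): 11 bp

[5,5,6,6,7,8,8,9,9,11,14,14,30]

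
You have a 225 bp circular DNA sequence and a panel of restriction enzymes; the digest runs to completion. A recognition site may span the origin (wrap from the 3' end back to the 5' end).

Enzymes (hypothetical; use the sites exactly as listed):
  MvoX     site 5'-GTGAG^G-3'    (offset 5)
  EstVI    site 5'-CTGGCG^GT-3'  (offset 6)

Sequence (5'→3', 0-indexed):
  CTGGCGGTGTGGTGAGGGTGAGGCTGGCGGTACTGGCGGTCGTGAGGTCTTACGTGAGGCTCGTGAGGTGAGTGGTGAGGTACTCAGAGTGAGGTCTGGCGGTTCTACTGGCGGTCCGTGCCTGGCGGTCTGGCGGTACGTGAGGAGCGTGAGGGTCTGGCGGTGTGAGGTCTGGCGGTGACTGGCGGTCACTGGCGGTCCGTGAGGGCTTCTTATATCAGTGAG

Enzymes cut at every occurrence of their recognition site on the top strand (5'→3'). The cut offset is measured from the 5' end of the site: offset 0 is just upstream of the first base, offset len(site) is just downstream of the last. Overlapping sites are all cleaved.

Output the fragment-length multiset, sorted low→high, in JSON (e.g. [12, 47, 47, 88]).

Site scan:
  MvoX GTGAGG/5: at [11, 17, 41, 53, 62, 74, 88, 139, 148, 164, 201] ⇒ [16, 22, 46, 58, 67, 79, 93, 144, 153, 169, 206]
  EstVI CTGGCGGT/6: at [0, 23, 32, 95, 107, 121, 129, 156, 171, 181, 191] ⇒ [6, 29, 38, 101, 113, 127, 135, 162, 177, 187, 197]

All cut coordinates (distinct, sorted): [6, 16, 22, 29, 38, 46, 58, 67, 79, 93, 101, 113, 127, 135, 144, 153, 162, 169, 177, 187, 197, 206]

Fragment lengths:
  6→16: 10 bp
  16→22: 6 bp
  22→29: 7 bp
  29→38: 9 bp
  38→46: 8 bp
  46→58: 12 bp
  58→67: 9 bp
  67→79: 12 bp
  79→93: 14 bp
  93→101: 8 bp
  101→113: 12 bp
  113→127: 14 bp
  127→135: 8 bp
  135→144: 9 bp
  144→153: 9 bp
  153→162: 9 bp
  162→169: 7 bp
  169→177: 8 bp
  177→187: 10 bp
  187→197: 10 bp
  197→206: 9 bp
  206→6 (wrap): 225-206+6 = 25 bp

[6,7,7,8,8,8,8,9,9,9,9,9,9,10,10,10,12,12,12,14,14,25]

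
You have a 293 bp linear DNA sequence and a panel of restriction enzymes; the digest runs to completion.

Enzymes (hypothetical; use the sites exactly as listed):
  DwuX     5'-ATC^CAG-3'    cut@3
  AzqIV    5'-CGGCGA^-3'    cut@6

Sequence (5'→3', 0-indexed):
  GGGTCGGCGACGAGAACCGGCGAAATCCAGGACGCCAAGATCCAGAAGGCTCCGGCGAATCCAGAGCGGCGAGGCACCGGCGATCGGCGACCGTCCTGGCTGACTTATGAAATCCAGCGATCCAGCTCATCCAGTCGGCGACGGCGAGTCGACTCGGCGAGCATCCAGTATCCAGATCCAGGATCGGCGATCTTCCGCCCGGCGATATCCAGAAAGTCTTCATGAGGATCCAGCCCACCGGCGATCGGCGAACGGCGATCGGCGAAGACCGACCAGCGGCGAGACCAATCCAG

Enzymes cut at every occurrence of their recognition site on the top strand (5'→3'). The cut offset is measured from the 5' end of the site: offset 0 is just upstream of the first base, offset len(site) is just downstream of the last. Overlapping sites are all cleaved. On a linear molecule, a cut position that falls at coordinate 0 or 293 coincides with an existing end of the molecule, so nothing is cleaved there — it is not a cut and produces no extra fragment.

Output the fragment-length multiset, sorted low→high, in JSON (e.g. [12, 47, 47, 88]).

Site scan:
  DwuX (ATCCAG, off=3): starts [24, 39, 58, 111, 119, 128, 162, 169, 175, 206, 227, 287] → cuts [27, 42, 61, 114, 122, 131, 165, 172, 178, 209, 230, 290]
  AzqIV (CGGCGA, off=6): starts [4, 17, 52, 66, 77, 84, 135, 141, 154, 184, 199, 238, 245, 252, 259, 276] → cuts [10, 23, 58, 72, 83, 90, 141, 147, 160, 190, 205, 244, 251, 258, 265, 282]

Pooled cuts: [10, 23, 27, 42, 58, 61, 72, 83, 90, 114, 122, 131, 141, 147, 160, 165, 172, 178, 190, 205, 209, 230, 244, 251, 258, 265, 282, 290]

Fragment lengths:
  [0,10): 10 bp
  [10,23): 13 bp
  [23,27): 4 bp
  [27,42): 15 bp
  [42,58): 16 bp
  [58,61): 3 bp
  [61,72): 11 bp
  [72,83): 11 bp
  [83,90): 7 bp
  [90,114): 24 bp
  [114,122): 8 bp
  [122,131): 9 bp
  [131,141): 10 bp
  [141,147): 6 bp
  [147,160): 13 bp
  [160,165): 5 bp
  [165,172): 7 bp
  [172,178): 6 bp
  [178,190): 12 bp
  [190,205): 15 bp
  [205,209): 4 bp
  [209,230): 21 bp
  [230,244): 14 bp
  [244,251): 7 bp
  [251,258): 7 bp
  [258,265): 7 bp
  [265,282): 17 bp
  [282,290): 8 bp
  [290,293): 3 bp

[3,3,4,4,5,6,6,7,7,7,7,7,8,8,9,10,10,11,11,12,13,13,14,15,15,16,17,21,24]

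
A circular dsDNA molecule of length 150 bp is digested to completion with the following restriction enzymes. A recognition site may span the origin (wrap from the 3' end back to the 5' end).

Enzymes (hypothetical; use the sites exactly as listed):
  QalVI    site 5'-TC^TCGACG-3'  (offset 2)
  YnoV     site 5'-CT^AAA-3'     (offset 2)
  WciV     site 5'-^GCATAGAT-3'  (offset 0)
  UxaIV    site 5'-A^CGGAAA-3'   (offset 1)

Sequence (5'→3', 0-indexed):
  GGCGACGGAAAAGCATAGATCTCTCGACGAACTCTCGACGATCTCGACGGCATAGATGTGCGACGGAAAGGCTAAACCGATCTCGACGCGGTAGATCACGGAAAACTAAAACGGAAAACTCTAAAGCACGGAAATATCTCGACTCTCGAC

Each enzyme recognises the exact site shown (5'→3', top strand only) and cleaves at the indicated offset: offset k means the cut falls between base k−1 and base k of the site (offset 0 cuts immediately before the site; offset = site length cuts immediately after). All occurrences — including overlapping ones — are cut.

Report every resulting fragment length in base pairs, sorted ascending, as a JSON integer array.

[4,6,6,7,9,9,9,10,10,11,11,11,14,16,17]

Site scan:
  QalVI (TCTCGACG, off=2): starts [21, 32, 41, 80, 143] → cuts [23, 34, 43, 82, 145]
  YnoV (CTAAA, off=2): starts [71, 105, 120] → cuts [73, 107, 122]
  WciV (GCATAGAT, off=0): starts [12, 49] → cuts [12, 49]
  UxaIV (ACGGAAA, off=1): starts [4, 62, 97, 110, 127] → cuts [5, 63, 98, 111, 128]

Pooled cuts: [5, 12, 23, 34, 43, 49, 63, 73, 82, 98, 107, 111, 122, 128, 145]

Fragments:
  5→12: 7 bp
  12→23: 11 bp
  23→34: 11 bp
  34→43: 9 bp
  43→49: 6 bp
  49→63: 14 bp
  63→73: 10 bp
  73→82: 9 bp
  82→98: 16 bp
  98→107: 9 bp
  107→111: 4 bp
  111→122: 11 bp
  122→128: 6 bp
  128→145: 17 bp
  145→5 (wrap): 150-145+5 = 10 bp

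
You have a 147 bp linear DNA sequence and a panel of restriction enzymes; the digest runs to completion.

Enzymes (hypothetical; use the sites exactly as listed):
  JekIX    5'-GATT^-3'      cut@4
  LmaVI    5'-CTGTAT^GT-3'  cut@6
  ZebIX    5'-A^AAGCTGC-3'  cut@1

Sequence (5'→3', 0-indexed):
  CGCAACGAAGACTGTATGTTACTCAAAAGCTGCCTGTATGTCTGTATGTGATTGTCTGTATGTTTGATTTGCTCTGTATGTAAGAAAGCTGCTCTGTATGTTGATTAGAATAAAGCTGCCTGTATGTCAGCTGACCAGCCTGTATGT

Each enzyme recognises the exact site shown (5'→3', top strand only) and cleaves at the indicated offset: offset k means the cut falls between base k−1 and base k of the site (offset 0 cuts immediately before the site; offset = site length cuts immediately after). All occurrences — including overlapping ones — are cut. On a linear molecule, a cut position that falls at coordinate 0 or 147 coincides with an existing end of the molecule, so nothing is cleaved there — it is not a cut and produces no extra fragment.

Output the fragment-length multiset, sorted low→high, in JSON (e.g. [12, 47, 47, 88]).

Site scan:
  JekIX GATT/4: at [49, 65, 102] ⇒ [53, 69, 106]
  LmaVI CTGTATGT/6: at [11, 33, 41, 55, 73, 93, 119, 139] ⇒ [17, 39, 47, 61, 79, 99, 125, 145]
  ZebIX AAAGCTGC/1: at [25, 84, 111] ⇒ [26, 85, 112]

Pooled cuts: [17, 26, 39, 47, 53, 61, 69, 79, 85, 99, 106, 112, 125, 145]

Fragments:
  [0,17): 17 bp
  [17,26): 9 bp
  [26,39): 13 bp
  [39,47): 8 bp
  [47,53): 6 bp
  [53,61): 8 bp
  [61,69): 8 bp
  [69,79): 10 bp
  [79,85): 6 bp
  [85,99): 14 bp
  [99,106): 7 bp
  [106,112): 6 bp
  [112,125): 13 bp
  [125,145): 20 bp
  [145,147): 2 bp

[2,6,6,6,7,8,8,8,9,10,13,13,14,17,20]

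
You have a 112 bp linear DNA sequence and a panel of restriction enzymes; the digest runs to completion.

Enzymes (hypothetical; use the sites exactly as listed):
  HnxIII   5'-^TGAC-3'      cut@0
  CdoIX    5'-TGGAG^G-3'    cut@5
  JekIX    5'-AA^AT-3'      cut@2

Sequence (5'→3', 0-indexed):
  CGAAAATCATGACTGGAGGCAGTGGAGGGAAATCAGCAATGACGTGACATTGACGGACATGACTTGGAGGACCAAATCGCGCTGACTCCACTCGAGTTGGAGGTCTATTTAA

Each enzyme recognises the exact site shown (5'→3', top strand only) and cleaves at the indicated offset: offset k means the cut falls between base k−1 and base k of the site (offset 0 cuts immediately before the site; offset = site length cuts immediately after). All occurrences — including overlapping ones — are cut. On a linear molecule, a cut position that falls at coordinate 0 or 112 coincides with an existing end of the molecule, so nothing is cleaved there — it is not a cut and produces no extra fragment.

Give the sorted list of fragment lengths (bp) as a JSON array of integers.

Site scan:
  HnxIII TGAC/0: at [9, 39, 44, 50, 59, 82] ⇒ [9, 39, 44, 50, 59, 82]
  CdoIX TGGAGG/5: at [13, 22, 64, 97] ⇒ [18, 27, 69, 102]
  JekIX AAAT/2: at [3, 29, 73] ⇒ [5, 31, 75]

All cut coordinates (distinct, sorted): [5, 9, 18, 27, 31, 39, 44, 50, 59, 69, 75, 82, 102]

Fragment lengths:
  [0,5): 5 bp
  [5,9): 4 bp
  [9,18): 9 bp
  [18,27): 9 bp
  [27,31): 4 bp
  [31,39): 8 bp
  [39,44): 5 bp
  [44,50): 6 bp
  [50,59): 9 bp
  [59,69): 10 bp
  [69,75): 6 bp
  [75,82): 7 bp
  [82,102): 20 bp
  [102,112): 10 bp

[4,4,5,5,6,6,7,8,9,9,9,10,10,20]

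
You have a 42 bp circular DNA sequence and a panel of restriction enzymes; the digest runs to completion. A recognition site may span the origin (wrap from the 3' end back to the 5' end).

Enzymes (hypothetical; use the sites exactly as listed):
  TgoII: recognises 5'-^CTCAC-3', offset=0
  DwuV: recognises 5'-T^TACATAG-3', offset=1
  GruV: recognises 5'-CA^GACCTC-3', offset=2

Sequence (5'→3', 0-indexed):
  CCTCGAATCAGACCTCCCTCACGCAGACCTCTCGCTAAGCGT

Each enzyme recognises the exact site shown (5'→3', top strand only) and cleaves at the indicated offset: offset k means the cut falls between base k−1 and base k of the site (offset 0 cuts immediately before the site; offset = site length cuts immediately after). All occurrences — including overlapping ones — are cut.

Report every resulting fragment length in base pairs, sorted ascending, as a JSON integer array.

[7,8,27]

Per-enzyme occurrences:
  TgoII CTCAC/0: at [17] ⇒ [17]
  DwuV (TTACATAG, off=1): no sites
  GruV CAGACCTC/2: at [8, 23] ⇒ [10, 25]

Pooled cuts: [10, 17, 25]

Fragment lengths:
  10→17: 7 bp
  17→25: 8 bp
  25→10 (wrap): 42-25+10 = 27 bp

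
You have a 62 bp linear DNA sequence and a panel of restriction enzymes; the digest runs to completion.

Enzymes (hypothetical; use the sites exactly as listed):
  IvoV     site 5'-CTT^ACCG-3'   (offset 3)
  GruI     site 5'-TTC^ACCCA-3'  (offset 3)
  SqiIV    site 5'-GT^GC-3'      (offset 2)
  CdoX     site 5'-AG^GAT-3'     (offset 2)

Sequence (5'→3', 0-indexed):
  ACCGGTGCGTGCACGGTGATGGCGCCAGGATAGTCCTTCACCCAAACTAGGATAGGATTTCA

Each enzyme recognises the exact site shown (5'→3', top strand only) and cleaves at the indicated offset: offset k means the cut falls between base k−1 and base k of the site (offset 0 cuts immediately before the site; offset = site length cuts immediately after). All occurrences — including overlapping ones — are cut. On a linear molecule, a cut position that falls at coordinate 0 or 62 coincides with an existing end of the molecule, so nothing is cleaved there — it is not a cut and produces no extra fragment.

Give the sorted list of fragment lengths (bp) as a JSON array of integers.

[4,5,6,7,11,11,18]

Site scan:
  IvoV (CTTACCG, off=3): no sites
  GruI (TTCACCCA, off=3): starts [36] → cuts [39]
  SqiIV (GTGC, off=2): starts [4, 8] → cuts [6, 10]
  CdoX (AGGAT, off=2): starts [26, 48, 53] → cuts [28, 50, 55]

All cut coordinates (distinct, sorted): [6, 10, 28, 39, 50, 55]

Fragments:
  [0,6): 6 bp
  [6,10): 4 bp
  [10,28): 18 bp
  [28,39): 11 bp
  [39,50): 11 bp
  [50,55): 5 bp
  [55,62): 7 bp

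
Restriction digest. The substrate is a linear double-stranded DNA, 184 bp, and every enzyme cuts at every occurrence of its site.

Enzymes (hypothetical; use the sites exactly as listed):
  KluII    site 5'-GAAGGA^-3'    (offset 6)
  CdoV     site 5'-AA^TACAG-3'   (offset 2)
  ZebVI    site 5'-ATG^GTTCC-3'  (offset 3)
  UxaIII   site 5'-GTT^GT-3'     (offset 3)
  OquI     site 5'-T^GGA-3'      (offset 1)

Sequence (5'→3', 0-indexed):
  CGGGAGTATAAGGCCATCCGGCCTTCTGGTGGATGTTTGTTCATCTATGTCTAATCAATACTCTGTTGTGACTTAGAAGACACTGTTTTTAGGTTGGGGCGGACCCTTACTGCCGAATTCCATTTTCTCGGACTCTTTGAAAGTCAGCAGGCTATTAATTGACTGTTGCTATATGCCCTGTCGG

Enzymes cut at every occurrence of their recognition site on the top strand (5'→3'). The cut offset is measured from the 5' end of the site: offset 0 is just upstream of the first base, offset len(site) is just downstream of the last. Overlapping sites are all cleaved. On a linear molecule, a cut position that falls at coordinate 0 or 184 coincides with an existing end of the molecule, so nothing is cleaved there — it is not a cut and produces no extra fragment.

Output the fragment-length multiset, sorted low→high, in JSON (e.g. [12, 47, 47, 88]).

[30,37,117]

Site scan:
  KluII (GAAGGA, off=6): no sites
  CdoV (AATACAG, off=2): no sites
  ZebVI (ATGGTTCC, off=3): no sites
  UxaIII GTTGT/3: at [64] ⇒ [67]
  OquI TGGA/1: at [29] ⇒ [30]

Pooled cuts: [30, 67]

Fragments:
  [0,30): 30 bp
  [30,67): 37 bp
  [67,184): 117 bp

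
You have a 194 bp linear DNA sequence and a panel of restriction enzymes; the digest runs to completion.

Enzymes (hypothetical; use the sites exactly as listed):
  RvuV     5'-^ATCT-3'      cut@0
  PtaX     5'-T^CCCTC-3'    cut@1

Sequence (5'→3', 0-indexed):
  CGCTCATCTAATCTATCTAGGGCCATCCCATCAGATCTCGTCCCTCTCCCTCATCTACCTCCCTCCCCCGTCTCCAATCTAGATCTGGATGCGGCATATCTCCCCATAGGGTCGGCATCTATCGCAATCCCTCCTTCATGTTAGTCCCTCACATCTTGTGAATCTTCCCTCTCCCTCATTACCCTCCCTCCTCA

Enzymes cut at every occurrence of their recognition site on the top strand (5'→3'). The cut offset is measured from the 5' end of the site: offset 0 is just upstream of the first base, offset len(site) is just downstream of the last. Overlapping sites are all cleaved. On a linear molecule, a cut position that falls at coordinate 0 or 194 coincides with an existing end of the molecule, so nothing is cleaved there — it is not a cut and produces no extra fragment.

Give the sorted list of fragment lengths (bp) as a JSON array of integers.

Site scan:
  RvuV ATCT/0: at [5, 10, 14, 34, 52, 76, 82, 97, 116, 152, 161] ⇒ [5, 10, 14, 34, 52, 76, 82, 97, 116, 152, 161]
  PtaX TCCCTC/1: at [40, 46, 59, 127, 144, 165, 171, 184] ⇒ [41, 47, 60, 128, 145, 166, 172, 185]

All cut coordinates (distinct, sorted): [5, 10, 14, 34, 41, 47, 52, 60, 76, 82, 97, 116, 128, 145, 152, 161, 166, 172, 185]

Fragment lengths:
  [0,5): 5 bp
  [5,10): 5 bp
  [10,14): 4 bp
  [14,34): 20 bp
  [34,41): 7 bp
  [41,47): 6 bp
  [47,52): 5 bp
  [52,60): 8 bp
  [60,76): 16 bp
  [76,82): 6 bp
  [82,97): 15 bp
  [97,116): 19 bp
  [116,128): 12 bp
  [128,145): 17 bp
  [145,152): 7 bp
  [152,161): 9 bp
  [161,166): 5 bp
  [166,172): 6 bp
  [172,185): 13 bp
  [185,194): 9 bp

[4,5,5,5,5,6,6,6,7,7,8,9,9,12,13,15,16,17,19,20]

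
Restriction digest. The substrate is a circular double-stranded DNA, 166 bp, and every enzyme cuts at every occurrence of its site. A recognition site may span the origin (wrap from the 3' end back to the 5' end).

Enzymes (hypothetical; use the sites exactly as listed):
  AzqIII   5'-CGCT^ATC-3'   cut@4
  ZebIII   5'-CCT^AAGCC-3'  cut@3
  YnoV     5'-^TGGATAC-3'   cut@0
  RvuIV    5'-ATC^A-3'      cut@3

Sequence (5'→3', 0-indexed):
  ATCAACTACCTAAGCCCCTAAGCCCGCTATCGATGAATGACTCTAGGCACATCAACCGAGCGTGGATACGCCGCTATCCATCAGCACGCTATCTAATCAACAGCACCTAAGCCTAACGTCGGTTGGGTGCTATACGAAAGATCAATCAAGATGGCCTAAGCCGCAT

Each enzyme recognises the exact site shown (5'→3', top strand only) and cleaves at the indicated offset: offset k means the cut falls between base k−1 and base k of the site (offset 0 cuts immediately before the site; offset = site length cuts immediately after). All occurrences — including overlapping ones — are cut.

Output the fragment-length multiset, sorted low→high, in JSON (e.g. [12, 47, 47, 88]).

Per-enzyme occurrences:
  AzqIII (CGCTATC, off=4): starts [24, 71, 86] → cuts [28, 75, 90]
  ZebIII (CCTAAGCC, off=3): starts [8, 16, 105, 154] → cuts [11, 19, 108, 157]
  YnoV (TGGATAC, off=0): starts [62] → cuts [62]
  RvuIV (ATCA, off=3): starts [0, 50, 79, 95, 140, 144] → cuts [3, 53, 82, 98, 143, 147]

Pooled cuts: [3, 11, 19, 28, 53, 62, 75, 82, 90, 98, 108, 143, 147, 157]

Fragment lengths:
  3→11: 8 bp
  11→19: 8 bp
  19→28: 9 bp
  28→53: 25 bp
  53→62: 9 bp
  62→75: 13 bp
  75→82: 7 bp
  82→90: 8 bp
  90→98: 8 bp
  98→108: 10 bp
  108→143: 35 bp
  143→147: 4 bp
  147→157: 10 bp
  157→3 (wrap): 166-157+3 = 12 bp

[4,7,8,8,8,8,9,9,10,10,12,13,25,35]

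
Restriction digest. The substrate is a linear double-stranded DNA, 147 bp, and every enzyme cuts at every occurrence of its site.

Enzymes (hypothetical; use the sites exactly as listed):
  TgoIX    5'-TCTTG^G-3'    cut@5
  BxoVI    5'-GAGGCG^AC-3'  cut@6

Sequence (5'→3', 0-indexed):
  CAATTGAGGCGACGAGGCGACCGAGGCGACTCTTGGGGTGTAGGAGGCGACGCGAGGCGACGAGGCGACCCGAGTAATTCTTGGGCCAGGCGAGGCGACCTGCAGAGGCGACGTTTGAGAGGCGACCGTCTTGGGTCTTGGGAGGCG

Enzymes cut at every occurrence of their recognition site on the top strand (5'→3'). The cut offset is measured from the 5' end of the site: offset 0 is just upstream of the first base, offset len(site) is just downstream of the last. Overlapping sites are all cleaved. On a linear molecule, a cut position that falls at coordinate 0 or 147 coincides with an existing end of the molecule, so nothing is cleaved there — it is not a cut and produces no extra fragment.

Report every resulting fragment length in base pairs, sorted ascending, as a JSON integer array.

[7,7,7,8,8,9,9,10,11,13,14,14,14,16]

Site scan:
  TgoIX (TCTTGG, off=5): starts [30, 78, 128, 135] → cuts [35, 83, 133, 140]
  BxoVI (GAGGCGAC, off=6): starts [5, 13, 22, 43, 53, 61, 91, 104, 118] → cuts [11, 19, 28, 49, 59, 67, 97, 110, 124]

Pooled cuts: [11, 19, 28, 35, 49, 59, 67, 83, 97, 110, 124, 133, 140]

Fragments:
  [0,11): 11 bp
  [11,19): 8 bp
  [19,28): 9 bp
  [28,35): 7 bp
  [35,49): 14 bp
  [49,59): 10 bp
  [59,67): 8 bp
  [67,83): 16 bp
  [83,97): 14 bp
  [97,110): 13 bp
  [110,124): 14 bp
  [124,133): 9 bp
  [133,140): 7 bp
  [140,147): 7 bp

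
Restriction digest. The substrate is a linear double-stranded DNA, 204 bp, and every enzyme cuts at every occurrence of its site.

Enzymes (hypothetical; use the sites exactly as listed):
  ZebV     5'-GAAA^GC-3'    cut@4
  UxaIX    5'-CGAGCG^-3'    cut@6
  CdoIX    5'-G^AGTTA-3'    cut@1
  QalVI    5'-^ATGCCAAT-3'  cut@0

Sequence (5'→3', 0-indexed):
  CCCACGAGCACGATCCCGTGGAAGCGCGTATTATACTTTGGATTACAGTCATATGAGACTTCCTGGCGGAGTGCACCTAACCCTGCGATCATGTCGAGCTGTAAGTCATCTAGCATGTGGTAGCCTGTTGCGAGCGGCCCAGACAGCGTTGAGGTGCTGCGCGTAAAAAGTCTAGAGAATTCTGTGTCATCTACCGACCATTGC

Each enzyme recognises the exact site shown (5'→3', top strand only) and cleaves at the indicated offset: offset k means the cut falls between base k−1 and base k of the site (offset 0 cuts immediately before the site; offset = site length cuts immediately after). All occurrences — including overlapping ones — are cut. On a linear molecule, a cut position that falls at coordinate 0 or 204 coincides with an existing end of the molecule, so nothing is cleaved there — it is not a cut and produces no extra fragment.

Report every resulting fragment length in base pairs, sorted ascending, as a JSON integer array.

Scan for sites:
  ZebV (GAAAGC, off=4): no sites
  UxaIX (CGAGCG, off=6): starts [130] → cuts [136]
  CdoIX (GAGTTA, off=1): no sites
  QalVI (ATGCCAAT, off=0): no sites

Pooled cuts: [136]

Fragment lengths:
  [0,136): 136 bp
  [136,204): 68 bp

[68,136]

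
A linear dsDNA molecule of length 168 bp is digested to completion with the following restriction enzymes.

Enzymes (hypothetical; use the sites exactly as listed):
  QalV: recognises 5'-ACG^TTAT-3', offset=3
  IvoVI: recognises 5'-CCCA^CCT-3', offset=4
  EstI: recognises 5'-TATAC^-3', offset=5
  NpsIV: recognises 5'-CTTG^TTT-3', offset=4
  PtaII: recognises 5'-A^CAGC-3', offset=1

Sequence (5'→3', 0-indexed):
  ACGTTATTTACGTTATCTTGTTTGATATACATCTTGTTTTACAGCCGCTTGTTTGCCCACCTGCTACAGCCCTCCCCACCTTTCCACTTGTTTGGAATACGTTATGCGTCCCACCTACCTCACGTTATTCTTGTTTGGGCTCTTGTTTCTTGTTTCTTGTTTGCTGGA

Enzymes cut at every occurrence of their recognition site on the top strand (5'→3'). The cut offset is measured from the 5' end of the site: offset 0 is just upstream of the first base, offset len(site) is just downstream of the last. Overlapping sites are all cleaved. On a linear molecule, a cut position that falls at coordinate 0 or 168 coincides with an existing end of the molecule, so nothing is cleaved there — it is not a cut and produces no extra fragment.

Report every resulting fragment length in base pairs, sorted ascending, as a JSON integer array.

[3,5,6,7,7,7,8,8,9,9,9,10,10,11,11,12,12,12,12]

Scan for sites:
  QalV ACGTTAT/3: at [0, 9, 98, 121] ⇒ [3, 12, 101, 124]
  IvoVI CCCACCT/4: at [55, 74, 109] ⇒ [59, 78, 113]
  EstI TATAC/5: at [25] ⇒ [30]
  NpsIV CTTGTTT/4: at [16, 32, 47, 86, 129, 141, 148, 155] ⇒ [20, 36, 51, 90, 133, 145, 152, 159]
  PtaII ACAGC/1: at [40, 65] ⇒ [41, 66]

Pooled cuts: [3, 12, 20, 30, 36, 41, 51, 59, 66, 78, 90, 101, 113, 124, 133, 145, 152, 159]

Fragment lengths:
  [0,3): 3 bp
  [3,12): 9 bp
  [12,20): 8 bp
  [20,30): 10 bp
  [30,36): 6 bp
  [36,41): 5 bp
  [41,51): 10 bp
  [51,59): 8 bp
  [59,66): 7 bp
  [66,78): 12 bp
  [78,90): 12 bp
  [90,101): 11 bp
  [101,113): 12 bp
  [113,124): 11 bp
  [124,133): 9 bp
  [133,145): 12 bp
  [145,152): 7 bp
  [152,159): 7 bp
  [159,168): 9 bp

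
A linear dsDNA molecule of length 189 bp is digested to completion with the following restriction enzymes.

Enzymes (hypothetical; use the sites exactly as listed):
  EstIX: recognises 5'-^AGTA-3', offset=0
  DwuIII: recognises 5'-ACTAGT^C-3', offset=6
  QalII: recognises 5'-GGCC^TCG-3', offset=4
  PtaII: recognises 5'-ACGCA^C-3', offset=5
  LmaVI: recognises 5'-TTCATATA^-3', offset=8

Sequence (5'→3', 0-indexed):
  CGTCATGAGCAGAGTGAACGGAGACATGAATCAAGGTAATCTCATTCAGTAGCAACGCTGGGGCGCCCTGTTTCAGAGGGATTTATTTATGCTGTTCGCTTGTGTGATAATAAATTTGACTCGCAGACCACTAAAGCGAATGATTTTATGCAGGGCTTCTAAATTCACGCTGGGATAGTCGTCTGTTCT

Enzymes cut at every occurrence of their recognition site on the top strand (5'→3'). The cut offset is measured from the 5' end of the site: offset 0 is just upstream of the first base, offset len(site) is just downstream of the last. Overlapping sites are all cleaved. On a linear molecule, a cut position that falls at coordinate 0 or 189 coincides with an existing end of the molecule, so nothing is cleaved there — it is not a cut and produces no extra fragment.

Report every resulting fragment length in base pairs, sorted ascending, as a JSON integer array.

[47,142]

Scan for sites:
  EstIX AGTA/0: at [47] ⇒ [47]
  DwuIII (ACTAGTC, off=6): no sites
  QalII (GGCCTCG, off=4): no sites
  PtaII (ACGCAC, off=5): no sites
  LmaVI (TTCATATA, off=8): no sites

Pooled cuts: [47]

Fragments:
  [0,47): 47 bp
  [47,189): 142 bp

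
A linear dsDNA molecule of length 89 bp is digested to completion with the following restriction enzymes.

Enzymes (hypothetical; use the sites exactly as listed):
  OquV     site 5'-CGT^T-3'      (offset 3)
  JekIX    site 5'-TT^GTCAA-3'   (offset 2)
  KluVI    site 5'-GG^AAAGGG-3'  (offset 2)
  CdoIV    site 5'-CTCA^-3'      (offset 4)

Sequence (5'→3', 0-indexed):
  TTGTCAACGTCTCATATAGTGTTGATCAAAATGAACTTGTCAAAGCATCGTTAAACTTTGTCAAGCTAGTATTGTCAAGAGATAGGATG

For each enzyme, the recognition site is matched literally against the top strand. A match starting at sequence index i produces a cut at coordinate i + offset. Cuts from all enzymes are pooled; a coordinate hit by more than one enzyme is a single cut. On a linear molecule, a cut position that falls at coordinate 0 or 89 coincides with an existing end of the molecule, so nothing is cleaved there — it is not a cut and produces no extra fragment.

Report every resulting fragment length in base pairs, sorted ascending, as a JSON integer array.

[2,8,12,13,14,16,24]

Per-enzyme occurrences:
  OquV (CGTT, off=3): starts [48] → cuts [51]
  JekIX (TTGTCAA, off=2): starts [0, 36, 57, 71] → cuts [2, 38, 59, 73]
  KluVI (GGAAAGGG, off=2): no sites
  CdoIV (CTCA, off=4): starts [10] → cuts [14]

Pooled cuts: [2, 14, 38, 51, 59, 73]

Fragments:
  [0,2): 2 bp
  [2,14): 12 bp
  [14,38): 24 bp
  [38,51): 13 bp
  [51,59): 8 bp
  [59,73): 14 bp
  [73,89): 16 bp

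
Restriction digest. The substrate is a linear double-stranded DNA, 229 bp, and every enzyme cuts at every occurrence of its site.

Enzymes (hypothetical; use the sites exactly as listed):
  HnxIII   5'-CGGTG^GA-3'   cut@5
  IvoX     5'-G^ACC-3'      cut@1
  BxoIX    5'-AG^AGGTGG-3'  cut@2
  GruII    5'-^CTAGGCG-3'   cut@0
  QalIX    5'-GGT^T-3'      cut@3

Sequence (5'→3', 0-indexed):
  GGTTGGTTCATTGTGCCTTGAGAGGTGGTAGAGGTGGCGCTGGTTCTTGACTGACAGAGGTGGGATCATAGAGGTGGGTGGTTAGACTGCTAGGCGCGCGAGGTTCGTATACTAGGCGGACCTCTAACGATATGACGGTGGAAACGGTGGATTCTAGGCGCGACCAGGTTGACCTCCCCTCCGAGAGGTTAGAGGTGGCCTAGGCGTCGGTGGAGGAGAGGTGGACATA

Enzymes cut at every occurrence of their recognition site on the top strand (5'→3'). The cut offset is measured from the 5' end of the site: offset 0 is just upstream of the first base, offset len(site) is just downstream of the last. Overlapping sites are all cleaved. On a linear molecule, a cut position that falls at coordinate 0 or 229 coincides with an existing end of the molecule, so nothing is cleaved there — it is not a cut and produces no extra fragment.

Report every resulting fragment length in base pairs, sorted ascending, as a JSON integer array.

Scan for sites:
  HnxIII (CGGTGGA, off=5): starts [135, 144, 207] → cuts [140, 149, 212]
  IvoX (GACC, off=1): starts [118, 161, 170] → cuts [119, 162, 171]
  BxoIX (AGAGGTGG, off=2): starts [20, 29, 55, 69, 190, 216] → cuts [22, 31, 57, 71, 192, 218]
  GruII (CTAGGCG, off=0): starts [89, 111, 153, 199] → cuts [89, 111, 153, 199]
  QalIX (GGTT, off=3): starts [0, 4, 41, 79, 101, 166, 186] → cuts [3, 7, 44, 82, 104, 169, 189]

All cut coordinates (distinct, sorted): [3, 7, 22, 31, 44, 57, 71, 82, 89, 104, 111, 119, 140, 149, 153, 162, 169, 171, 189, 192, 199, 212, 218]

Fragments:
  [0,3): 3 bp
  [3,7): 4 bp
  [7,22): 15 bp
  [22,31): 9 bp
  [31,44): 13 bp
  [44,57): 13 bp
  [57,71): 14 bp
  [71,82): 11 bp
  [82,89): 7 bp
  [89,104): 15 bp
  [104,111): 7 bp
  [111,119): 8 bp
  [119,140): 21 bp
  [140,149): 9 bp
  [149,153): 4 bp
  [153,162): 9 bp
  [162,169): 7 bp
  [169,171): 2 bp
  [171,189): 18 bp
  [189,192): 3 bp
  [192,199): 7 bp
  [199,212): 13 bp
  [212,218): 6 bp
  [218,229): 11 bp

[2,3,3,4,4,6,7,7,7,7,8,9,9,9,11,11,13,13,13,14,15,15,18,21]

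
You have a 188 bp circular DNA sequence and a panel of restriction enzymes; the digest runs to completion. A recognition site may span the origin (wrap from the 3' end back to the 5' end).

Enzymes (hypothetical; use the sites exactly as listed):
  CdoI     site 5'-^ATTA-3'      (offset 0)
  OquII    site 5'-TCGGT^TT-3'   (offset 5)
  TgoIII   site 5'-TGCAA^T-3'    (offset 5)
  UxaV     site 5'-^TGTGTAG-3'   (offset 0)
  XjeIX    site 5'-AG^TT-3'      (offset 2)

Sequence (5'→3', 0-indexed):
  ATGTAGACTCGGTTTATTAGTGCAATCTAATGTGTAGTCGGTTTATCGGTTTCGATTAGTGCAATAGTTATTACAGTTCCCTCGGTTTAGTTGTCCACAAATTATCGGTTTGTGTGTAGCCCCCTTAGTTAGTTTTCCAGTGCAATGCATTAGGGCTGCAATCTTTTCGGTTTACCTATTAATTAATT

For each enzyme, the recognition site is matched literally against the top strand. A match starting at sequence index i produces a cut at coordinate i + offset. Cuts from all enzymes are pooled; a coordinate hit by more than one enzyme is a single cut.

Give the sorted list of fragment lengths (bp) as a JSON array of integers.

[2,2,3,3,3,4,4,4,4,4,5,6,7,8,9,10,10,10,10,10,12,13,13,16,16]

Per-enzyme occurrences:
  CdoI (ATTA, off=0): starts [15, 54, 69, 100, 148, 177, 181, 185] → cuts [15, 54, 69, 100, 148, 177, 181, 185]
  OquII (TCGGTTT, off=5): starts [8, 37, 45, 81, 104, 166] → cuts [13, 42, 50, 86, 109, 171]
  TgoIII (TGCAAT, off=5): starts [20, 59, 140, 156] → cuts [25, 64, 145, 161]
  UxaV (TGTGTAG, off=0): starts [30, 112] → cuts [30, 112]
  XjeIX (AGTT, off=2): starts [65, 74, 88, 126, 130] → cuts [67, 76, 90, 128, 132]

All cut coordinates (distinct, sorted): [13, 15, 25, 30, 42, 50, 54, 64, 67, 69, 76, 86, 90, 100, 109, 112, 128, 132, 145, 148, 161, 171, 177, 181, 185]

Fragments:
  13→15: 2 bp
  15→25: 10 bp
  25→30: 5 bp
  30→42: 12 bp
  42→50: 8 bp
  50→54: 4 bp
  54→64: 10 bp
  64→67: 3 bp
  67→69: 2 bp
  69→76: 7 bp
  76→86: 10 bp
  86→90: 4 bp
  90→100: 10 bp
  100→109: 9 bp
  109→112: 3 bp
  112→128: 16 bp
  128→132: 4 bp
  132→145: 13 bp
  145→148: 3 bp
  148→161: 13 bp
  161→171: 10 bp
  171→177: 6 bp
  177→181: 4 bp
  181→185: 4 bp
  185→13 (wrap): 188-185+13 = 16 bp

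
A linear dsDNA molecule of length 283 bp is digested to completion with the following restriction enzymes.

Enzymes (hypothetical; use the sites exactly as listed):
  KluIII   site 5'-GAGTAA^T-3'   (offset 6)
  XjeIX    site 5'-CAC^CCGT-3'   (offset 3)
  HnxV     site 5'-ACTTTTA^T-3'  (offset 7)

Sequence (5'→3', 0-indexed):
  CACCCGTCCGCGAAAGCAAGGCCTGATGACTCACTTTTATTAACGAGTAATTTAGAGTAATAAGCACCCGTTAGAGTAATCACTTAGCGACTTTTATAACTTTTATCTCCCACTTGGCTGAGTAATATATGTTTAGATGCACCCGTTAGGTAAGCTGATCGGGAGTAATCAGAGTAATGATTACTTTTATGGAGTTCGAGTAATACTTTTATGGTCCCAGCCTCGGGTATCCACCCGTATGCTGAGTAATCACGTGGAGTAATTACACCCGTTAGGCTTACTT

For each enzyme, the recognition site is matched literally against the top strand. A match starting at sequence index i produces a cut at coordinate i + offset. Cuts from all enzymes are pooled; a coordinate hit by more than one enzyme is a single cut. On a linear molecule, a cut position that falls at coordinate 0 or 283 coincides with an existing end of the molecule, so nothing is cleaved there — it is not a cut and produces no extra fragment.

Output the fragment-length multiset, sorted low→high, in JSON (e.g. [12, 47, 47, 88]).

[3,6,7,8,9,9,10,11,12,12,13,14,15,15,17,17,20,23,26,36]

Per-enzyme occurrences:
  KluIII (GAGTAAT, off=6): starts [44, 54, 73, 119, 162, 171, 197, 243, 256] → cuts [50, 60, 79, 125, 168, 177, 203, 249, 262]
  XjeIX (CACCCGT, off=3): starts [0, 64, 139, 231, 265] → cuts [3, 67, 142, 234, 268]
  HnxV (ACTTTTAT, off=7): starts [32, 89, 98, 182, 204] → cuts [39, 96, 105, 189, 211]

All cut coordinates (distinct, sorted): [3, 39, 50, 60, 67, 79, 96, 105, 125, 142, 168, 177, 189, 203, 211, 234, 249, 262, 268]

Fragment lengths:
  [0,3): 3 bp
  [3,39): 36 bp
  [39,50): 11 bp
  [50,60): 10 bp
  [60,67): 7 bp
  [67,79): 12 bp
  [79,96): 17 bp
  [96,105): 9 bp
  [105,125): 20 bp
  [125,142): 17 bp
  [142,168): 26 bp
  [168,177): 9 bp
  [177,189): 12 bp
  [189,203): 14 bp
  [203,211): 8 bp
  [211,234): 23 bp
  [234,249): 15 bp
  [249,262): 13 bp
  [262,268): 6 bp
  [268,283): 15 bp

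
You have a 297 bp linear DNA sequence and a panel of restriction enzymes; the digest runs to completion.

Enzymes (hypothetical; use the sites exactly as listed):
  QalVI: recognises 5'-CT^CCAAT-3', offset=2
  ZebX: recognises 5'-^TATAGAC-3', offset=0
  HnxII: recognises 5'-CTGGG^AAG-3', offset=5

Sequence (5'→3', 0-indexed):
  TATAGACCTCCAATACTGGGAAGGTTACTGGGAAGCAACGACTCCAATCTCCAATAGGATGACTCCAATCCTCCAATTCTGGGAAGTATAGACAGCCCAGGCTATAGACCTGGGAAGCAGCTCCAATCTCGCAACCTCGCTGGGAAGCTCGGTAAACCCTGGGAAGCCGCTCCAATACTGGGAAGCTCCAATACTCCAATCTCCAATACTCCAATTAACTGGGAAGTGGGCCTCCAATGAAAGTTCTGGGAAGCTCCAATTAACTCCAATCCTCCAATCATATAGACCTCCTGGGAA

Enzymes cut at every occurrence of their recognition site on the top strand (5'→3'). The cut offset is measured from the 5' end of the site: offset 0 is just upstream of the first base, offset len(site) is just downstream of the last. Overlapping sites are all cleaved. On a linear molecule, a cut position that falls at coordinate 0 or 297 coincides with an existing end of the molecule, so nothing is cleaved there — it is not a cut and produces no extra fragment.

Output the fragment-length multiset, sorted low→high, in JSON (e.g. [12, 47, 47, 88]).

Scan for sites:
  QalVI (CTCCAAT, off=2): starts [7, 41, 48, 62, 70, 120, 169, 185, 193, 200, 208, 231, 253, 263, 271] → cuts [9, 43, 50, 64, 72, 122, 171, 187, 195, 202, 210, 233, 255, 265, 273]
  ZebX (TATAGAC, off=0): starts [0, 86, 102, 280] → cuts [86, 102, 280] (position 0 is a terminus of the linear molecule — no cut)
  HnxII (CTGGGAAG, off=5): starts [15, 27, 78, 109, 139, 158, 177, 218, 245] → cuts [20, 32, 83, 114, 144, 163, 182, 223, 250]

All cut coordinates (distinct, sorted): [9, 20, 32, 43, 50, 64, 72, 83, 86, 102, 114, 122, 144, 163, 171, 182, 187, 195, 202, 210, 223, 233, 250, 255, 265, 273, 280]

Fragment lengths:
  [0,9): 9 bp
  [9,20): 11 bp
  [20,32): 12 bp
  [32,43): 11 bp
  [43,50): 7 bp
  [50,64): 14 bp
  [64,72): 8 bp
  [72,83): 11 bp
  [83,86): 3 bp
  [86,102): 16 bp
  [102,114): 12 bp
  [114,122): 8 bp
  [122,144): 22 bp
  [144,163): 19 bp
  [163,171): 8 bp
  [171,182): 11 bp
  [182,187): 5 bp
  [187,195): 8 bp
  [195,202): 7 bp
  [202,210): 8 bp
  [210,223): 13 bp
  [223,233): 10 bp
  [233,250): 17 bp
  [250,255): 5 bp
  [255,265): 10 bp
  [265,273): 8 bp
  [273,280): 7 bp
  [280,297): 17 bp

[3,5,5,7,7,7,8,8,8,8,8,8,9,10,10,11,11,11,11,12,12,13,14,16,17,17,19,22]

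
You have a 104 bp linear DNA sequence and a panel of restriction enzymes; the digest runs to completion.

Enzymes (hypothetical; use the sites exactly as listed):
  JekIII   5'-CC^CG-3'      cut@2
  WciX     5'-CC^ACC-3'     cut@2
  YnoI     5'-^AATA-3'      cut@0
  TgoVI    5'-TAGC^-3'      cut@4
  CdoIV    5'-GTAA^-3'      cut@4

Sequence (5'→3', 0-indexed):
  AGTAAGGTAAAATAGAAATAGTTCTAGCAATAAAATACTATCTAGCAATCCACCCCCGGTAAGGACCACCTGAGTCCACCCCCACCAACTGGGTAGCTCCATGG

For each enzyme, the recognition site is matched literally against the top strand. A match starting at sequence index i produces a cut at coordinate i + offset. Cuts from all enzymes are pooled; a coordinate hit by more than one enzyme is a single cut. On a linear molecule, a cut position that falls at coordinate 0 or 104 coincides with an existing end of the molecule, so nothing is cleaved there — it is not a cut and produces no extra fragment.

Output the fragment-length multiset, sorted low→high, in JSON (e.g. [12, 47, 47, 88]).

[5,5,5,5,5,5,6,6,6,7,10,12,13,14]

Site scan:
  JekIII CCCG/2: at [54] ⇒ [56]
  WciX CCACC/2: at [49, 65, 75, 81] ⇒ [51, 67, 77, 83]
  YnoI AATA/0: at [10, 16, 28, 33] ⇒ [10, 16, 28, 33]
  TgoVI TAGC/4: at [24, 42, 93] ⇒ [28, 46, 97]
  CdoIV GTAA/4: at [1, 6, 58] ⇒ [5, 10, 62]

Pooled cuts: [5, 10, 16, 28, 33, 46, 51, 56, 62, 67, 77, 83, 97]

Fragment lengths:
  [0,5): 5 bp
  [5,10): 5 bp
  [10,16): 6 bp
  [16,28): 12 bp
  [28,33): 5 bp
  [33,46): 13 bp
  [46,51): 5 bp
  [51,56): 5 bp
  [56,62): 6 bp
  [62,67): 5 bp
  [67,77): 10 bp
  [77,83): 6 bp
  [83,97): 14 bp
  [97,104): 7 bp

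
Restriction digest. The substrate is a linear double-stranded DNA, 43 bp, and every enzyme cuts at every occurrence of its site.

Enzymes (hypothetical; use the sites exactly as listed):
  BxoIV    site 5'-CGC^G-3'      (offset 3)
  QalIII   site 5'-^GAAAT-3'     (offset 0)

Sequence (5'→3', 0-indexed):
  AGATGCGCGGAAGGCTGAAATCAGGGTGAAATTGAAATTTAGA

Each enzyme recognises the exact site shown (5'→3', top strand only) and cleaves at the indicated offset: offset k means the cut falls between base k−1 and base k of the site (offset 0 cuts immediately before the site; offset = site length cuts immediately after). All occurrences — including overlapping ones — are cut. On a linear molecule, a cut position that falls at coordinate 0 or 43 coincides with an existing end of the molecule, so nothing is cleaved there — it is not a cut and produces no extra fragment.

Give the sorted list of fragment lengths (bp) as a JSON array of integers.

Scan for sites:
  BxoIV CGCG/3: at [5] ⇒ [8]
  QalIII GAAAT/0: at [16, 27, 33] ⇒ [16, 27, 33]

All cut coordinates (distinct, sorted): [8, 16, 27, 33]

Fragment lengths:
  [0,8): 8 bp
  [8,16): 8 bp
  [16,27): 11 bp
  [27,33): 6 bp
  [33,43): 10 bp

[6,8,8,10,11]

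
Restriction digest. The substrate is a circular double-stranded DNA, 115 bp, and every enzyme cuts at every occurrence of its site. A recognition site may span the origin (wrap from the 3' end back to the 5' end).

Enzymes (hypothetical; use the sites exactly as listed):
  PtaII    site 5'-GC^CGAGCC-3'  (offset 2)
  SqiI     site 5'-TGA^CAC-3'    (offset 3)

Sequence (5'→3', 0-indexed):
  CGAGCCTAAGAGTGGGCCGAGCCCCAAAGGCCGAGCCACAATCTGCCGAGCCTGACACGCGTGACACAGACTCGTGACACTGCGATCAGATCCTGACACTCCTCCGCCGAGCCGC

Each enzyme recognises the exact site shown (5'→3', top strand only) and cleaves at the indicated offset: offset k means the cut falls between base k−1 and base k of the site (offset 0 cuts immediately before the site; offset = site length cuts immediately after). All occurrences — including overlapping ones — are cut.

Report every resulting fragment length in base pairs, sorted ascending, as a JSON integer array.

[8,9,9,11,13,14,15,17,19]

Site scan:
  PtaII GCCGAGCC/2: at [15, 29, 44, 105, 113] ⇒ [0, 17, 31, 46, 107]
  SqiI TGACAC/3: at [52, 61, 74, 93] ⇒ [55, 64, 77, 96]

All cut coordinates (distinct, sorted): [0, 17, 31, 46, 55, 64, 77, 96, 107]

Fragment lengths:
  0→17: 17 bp
  17→31: 14 bp
  31→46: 15 bp
  46→55: 9 bp
  55→64: 9 bp
  64→77: 13 bp
  77→96: 19 bp
  96→107: 11 bp
  107→0 (wrap): 115-107+0 = 8 bp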